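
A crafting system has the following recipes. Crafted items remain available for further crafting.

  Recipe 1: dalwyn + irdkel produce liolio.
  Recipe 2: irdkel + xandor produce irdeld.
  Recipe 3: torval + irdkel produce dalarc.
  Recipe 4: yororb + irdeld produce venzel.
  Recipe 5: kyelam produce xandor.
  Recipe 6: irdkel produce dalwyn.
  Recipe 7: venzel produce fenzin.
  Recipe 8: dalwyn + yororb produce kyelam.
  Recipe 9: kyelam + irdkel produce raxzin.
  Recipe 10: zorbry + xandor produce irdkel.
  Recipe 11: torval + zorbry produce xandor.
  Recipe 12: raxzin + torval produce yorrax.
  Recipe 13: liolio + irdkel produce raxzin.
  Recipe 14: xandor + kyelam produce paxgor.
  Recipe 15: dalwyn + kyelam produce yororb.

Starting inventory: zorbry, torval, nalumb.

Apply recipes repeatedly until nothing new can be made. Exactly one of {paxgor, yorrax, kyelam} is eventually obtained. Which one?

torval + zorbry → xandor (Recipe 11).
zorbry + xandor → irdkel (Recipe 10).
Using Recipe 6, irdkel makes dalwyn.
Using Recipe 1, dalwyn and irdkel make liolio.
liolio + irdkel → raxzin (Recipe 13).
Using Recipe 12, raxzin and torval make yorrax.
paxgor would need xandor and kyelam (Recipe 14), but kyelam is never obtained. kyelam would need dalwyn and yororb (Recipe 8), but yororb is never obtained.

yorrax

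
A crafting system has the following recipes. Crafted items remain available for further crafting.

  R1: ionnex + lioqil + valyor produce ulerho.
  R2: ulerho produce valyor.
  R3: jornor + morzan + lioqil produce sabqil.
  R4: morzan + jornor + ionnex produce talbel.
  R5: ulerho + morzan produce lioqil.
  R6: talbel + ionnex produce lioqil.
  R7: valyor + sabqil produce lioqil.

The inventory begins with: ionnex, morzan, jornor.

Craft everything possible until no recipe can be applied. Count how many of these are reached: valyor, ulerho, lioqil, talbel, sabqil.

Using R4, morzan, jornor, and ionnex make talbel.
talbel + ionnex → lioqil (R6).
jornor + morzan + lioqil → sabqil (R3).
valyor would need ulerho (R2), but ulerho is never obtained.
ulerho would need ionnex, lioqil, and valyor (R1), but valyor is never obtained.
lioqil: reached.
talbel: reached.
sabqil: reached.
Reached: lioqil, talbel, and sabqil — 3 of the 5.

3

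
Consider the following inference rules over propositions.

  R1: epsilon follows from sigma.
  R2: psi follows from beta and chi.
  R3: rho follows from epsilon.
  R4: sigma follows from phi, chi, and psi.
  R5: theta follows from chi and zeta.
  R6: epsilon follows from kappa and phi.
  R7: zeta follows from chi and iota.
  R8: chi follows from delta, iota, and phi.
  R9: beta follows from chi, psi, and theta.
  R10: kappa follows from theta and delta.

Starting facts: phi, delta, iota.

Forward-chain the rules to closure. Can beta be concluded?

No

beta would need chi, psi, and theta (R9), but psi is never established.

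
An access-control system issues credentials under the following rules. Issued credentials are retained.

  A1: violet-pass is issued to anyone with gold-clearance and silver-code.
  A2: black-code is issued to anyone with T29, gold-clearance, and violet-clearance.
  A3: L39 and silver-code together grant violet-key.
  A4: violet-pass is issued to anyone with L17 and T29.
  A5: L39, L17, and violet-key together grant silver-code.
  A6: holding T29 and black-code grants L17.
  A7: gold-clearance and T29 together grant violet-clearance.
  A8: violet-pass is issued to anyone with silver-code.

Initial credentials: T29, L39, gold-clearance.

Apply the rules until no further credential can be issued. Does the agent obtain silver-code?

No

silver-code would need L39, L17, and violet-key (A5), but violet-key is never granted.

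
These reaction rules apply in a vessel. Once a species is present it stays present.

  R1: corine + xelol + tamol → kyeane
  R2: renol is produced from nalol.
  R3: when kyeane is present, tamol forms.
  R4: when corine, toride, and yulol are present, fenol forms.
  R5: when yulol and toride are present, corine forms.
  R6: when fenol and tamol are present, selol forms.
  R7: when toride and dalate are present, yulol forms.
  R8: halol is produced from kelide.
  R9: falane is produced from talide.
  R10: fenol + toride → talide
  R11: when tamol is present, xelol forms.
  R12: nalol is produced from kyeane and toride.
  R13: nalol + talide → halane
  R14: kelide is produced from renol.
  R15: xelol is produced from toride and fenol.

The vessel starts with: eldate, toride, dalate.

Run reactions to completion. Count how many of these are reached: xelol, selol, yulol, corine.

toride and dalate present → yulol forms (R7).
yulol and toride present → corine forms (R5).
corine, toride, and yulol present → fenol forms (R4).
toride and fenol present → xelol forms (R15).
xelol: reached.
selol would need fenol and tamol (R6), but tamol never forms.
yulol: reached.
corine: reached.
Reached: xelol, yulol, and corine — 3 of the 4.

3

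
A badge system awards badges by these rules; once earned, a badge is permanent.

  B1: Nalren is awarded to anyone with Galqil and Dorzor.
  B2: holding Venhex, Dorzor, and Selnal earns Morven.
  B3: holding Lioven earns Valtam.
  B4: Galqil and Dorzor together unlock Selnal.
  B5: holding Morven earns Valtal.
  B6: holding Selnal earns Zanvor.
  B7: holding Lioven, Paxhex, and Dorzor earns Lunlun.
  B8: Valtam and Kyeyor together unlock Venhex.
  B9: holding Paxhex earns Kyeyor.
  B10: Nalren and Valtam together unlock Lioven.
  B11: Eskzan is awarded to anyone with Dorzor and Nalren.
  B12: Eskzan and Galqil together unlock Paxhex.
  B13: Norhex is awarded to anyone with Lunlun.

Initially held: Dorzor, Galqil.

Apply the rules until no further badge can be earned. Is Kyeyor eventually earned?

With Galqil and Dorzor, Nalren is earned (B1).
With Dorzor and Nalren, Eskzan is earned (B11).
With Eskzan and Galqil, Paxhex is earned (B12).
With Paxhex, Kyeyor is earned (B9).

Yes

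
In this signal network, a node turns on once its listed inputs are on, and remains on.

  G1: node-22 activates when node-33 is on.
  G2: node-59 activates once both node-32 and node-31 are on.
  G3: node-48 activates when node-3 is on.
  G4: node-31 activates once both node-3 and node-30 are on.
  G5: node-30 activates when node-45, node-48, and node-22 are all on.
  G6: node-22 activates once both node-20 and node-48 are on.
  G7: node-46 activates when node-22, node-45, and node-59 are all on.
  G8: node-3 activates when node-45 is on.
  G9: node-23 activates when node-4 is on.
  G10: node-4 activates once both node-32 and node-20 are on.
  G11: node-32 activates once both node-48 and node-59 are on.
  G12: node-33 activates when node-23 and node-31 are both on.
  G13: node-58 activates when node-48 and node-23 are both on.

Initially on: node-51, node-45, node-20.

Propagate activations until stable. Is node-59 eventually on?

No

node-59 would need node-32 and node-31 (G2), but node-32 never turns on.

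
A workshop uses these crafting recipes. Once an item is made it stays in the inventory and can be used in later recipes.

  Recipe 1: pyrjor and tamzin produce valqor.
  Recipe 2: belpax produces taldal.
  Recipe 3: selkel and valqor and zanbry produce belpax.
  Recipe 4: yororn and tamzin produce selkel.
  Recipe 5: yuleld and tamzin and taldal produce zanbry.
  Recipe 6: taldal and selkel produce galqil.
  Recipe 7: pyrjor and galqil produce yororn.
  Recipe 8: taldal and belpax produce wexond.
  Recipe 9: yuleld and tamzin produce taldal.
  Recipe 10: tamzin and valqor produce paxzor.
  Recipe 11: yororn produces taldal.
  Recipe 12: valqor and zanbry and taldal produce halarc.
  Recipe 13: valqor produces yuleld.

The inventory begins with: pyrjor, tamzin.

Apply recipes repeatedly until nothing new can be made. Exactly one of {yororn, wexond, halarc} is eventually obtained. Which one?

halarc

Using Recipe 1, pyrjor and tamzin make valqor.
Using Recipe 13, valqor makes yuleld.
Using Recipe 9, yuleld and tamzin make taldal.
Using Recipe 5, yuleld, tamzin, and taldal make zanbry.
valqor and zanbry and taldal → halarc (Recipe 12).
wexond would need taldal and belpax (Recipe 8), but belpax is never obtained. yororn would need pyrjor and galqil (Recipe 7), but galqil is never obtained.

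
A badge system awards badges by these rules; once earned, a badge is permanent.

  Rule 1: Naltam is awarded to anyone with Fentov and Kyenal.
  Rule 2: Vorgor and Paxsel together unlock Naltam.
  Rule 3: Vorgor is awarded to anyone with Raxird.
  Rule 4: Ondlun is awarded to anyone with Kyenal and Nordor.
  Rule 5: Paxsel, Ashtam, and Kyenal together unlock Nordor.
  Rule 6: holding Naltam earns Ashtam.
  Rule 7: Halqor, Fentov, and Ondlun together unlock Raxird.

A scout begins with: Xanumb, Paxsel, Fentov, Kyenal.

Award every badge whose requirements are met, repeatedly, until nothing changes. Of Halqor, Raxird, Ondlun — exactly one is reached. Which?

With Fentov and Kyenal, Naltam is earned (Rule 1).
With Naltam, Ashtam is earned (Rule 6).
With Paxsel, Ashtam, and Kyenal, Nordor is earned (Rule 5).
With Kyenal and Nordor, Ondlun is earned (Rule 4).
No rule produces Halqor, and it is not given. Raxird would need Halqor, Fentov, and Ondlun (Rule 7), but Halqor is never earned.

Ondlun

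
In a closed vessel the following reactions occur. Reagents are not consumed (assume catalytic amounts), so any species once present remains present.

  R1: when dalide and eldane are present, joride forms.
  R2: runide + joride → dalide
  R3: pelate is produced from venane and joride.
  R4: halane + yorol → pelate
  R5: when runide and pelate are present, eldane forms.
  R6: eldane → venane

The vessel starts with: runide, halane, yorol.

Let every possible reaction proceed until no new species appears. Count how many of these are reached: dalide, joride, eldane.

1

halane and yorol present → pelate forms (R4).
runide and pelate present → eldane forms (R5).
dalide would need runide and joride (R2), but joride never forms.
joride would need dalide and eldane (R1), but dalide never forms.
eldane: reached.
Reached: eldane — 1 of the 3.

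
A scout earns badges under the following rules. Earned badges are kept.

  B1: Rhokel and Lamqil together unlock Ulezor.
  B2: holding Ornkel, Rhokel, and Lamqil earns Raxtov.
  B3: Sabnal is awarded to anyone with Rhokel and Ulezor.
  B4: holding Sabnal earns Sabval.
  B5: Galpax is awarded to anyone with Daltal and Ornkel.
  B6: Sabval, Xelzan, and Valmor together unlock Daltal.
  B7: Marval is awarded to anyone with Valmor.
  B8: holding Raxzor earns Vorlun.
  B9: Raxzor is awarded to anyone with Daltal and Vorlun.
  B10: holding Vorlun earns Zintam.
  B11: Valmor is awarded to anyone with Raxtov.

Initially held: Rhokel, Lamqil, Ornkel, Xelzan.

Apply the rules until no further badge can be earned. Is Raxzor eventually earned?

Raxzor would need Daltal and Vorlun (B9), but Vorlun is never earned.

No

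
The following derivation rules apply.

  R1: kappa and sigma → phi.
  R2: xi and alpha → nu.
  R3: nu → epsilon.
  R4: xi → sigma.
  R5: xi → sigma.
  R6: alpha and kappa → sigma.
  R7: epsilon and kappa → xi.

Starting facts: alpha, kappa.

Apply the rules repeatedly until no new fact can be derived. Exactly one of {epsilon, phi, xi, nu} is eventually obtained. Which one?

phi

From alpha and kappa, R6 gives sigma.
kappa and sigma hold, so phi follows (R1).
xi would need epsilon and kappa (R7), but epsilon is never established. epsilon would need nu (R3), but nu is never established. nu would need xi and alpha (R2), but xi is never established.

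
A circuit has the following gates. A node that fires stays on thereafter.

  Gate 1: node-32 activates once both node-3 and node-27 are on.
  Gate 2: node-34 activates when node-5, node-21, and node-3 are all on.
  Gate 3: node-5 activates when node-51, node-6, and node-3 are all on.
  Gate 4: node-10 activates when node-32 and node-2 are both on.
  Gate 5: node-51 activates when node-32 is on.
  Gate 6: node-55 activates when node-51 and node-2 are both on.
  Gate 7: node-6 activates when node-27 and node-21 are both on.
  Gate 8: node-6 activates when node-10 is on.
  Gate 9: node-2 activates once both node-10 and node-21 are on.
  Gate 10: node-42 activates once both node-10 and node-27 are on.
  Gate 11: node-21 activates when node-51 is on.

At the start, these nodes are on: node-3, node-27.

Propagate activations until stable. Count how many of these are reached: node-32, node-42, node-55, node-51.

2

node-3 and node-27 are on, so node-32 activates (Gate 1).
Gate 5: node-32 on → node-51 on.
node-32: reached.
node-42 would need node-10 and node-27 (Gate 10), but node-10 never turns on.
node-55 would need node-51 and node-2 (Gate 6), but node-2 never turns on.
node-51: reached.
Reached: node-32 and node-51 — 2 of the 4.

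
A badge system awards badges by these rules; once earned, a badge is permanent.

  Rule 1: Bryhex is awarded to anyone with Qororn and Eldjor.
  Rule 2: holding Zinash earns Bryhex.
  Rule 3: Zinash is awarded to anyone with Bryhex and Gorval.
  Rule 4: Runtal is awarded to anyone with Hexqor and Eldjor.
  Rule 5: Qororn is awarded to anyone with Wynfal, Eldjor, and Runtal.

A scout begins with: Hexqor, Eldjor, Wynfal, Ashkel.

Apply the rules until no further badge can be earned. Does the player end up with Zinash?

No

Zinash would need Bryhex and Gorval (Rule 3), but Gorval is never earned.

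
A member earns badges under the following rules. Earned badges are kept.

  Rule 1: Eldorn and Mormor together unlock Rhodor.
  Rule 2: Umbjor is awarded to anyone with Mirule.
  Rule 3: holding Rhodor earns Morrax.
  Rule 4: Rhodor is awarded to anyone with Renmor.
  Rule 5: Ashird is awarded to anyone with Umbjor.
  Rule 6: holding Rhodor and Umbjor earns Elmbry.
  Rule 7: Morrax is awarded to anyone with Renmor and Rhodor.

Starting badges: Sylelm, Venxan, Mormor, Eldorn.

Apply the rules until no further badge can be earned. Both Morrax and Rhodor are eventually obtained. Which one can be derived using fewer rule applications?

Rhodor: With Eldorn and Mormor, Rhodor is earned (Rule 1). [1 rule application]
Morrax: With Eldorn and Mormor, Rhodor is earned (Rule 1). With Rhodor, Morrax is earned (Rule 3). [2 rule applications]
Rhodor needs fewer.

Rhodor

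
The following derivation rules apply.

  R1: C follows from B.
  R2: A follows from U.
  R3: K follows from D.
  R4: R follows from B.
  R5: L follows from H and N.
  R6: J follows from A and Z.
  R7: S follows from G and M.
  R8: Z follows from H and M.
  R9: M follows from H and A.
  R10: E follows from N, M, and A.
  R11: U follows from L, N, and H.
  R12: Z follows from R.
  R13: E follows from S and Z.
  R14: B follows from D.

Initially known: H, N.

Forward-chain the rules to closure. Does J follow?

Yes

H and N hold, so L follows (R5).
From L, N, and H, R11 gives U.
U holds, so A follows (R2).
H and A hold, so M follows (R9).
From H and M, R8 gives Z.
From A and Z, R6 gives J.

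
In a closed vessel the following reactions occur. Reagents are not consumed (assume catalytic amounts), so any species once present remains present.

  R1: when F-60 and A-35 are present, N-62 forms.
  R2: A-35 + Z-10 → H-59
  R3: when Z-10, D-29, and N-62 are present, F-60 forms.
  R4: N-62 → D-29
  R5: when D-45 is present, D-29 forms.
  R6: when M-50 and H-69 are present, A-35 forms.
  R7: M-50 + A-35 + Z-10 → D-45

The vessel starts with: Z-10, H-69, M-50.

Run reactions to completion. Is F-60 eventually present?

F-60 would need Z-10, D-29, and N-62 (R3), but N-62 never forms.

No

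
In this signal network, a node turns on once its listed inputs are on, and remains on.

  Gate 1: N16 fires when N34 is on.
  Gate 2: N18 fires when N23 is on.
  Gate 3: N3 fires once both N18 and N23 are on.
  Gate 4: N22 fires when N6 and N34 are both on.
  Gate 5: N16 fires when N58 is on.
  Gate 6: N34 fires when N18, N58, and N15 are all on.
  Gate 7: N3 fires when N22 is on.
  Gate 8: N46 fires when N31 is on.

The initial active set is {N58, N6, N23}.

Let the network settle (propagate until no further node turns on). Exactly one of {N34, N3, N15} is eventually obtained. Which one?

Gate 2: N23 on → N18 on.
N18 and N23 are on, so N3 fires (Gate 3).
N34 would need N18, N58, and N15 (Gate 6), but N15 never turns on. No rule produces N15, and it is not given.

N3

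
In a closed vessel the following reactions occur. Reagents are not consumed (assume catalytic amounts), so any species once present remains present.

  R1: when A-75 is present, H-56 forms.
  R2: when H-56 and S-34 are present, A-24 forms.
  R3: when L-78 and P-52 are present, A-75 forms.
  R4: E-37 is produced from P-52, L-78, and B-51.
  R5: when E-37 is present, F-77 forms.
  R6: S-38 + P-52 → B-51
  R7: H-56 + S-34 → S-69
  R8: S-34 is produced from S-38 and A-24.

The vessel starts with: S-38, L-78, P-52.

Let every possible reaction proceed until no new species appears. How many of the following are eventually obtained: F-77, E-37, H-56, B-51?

L-78 and P-52 present → A-75 forms (R3).
S-38 and P-52 present → B-51 forms (R6).
A-75 present → H-56 forms (R1).
P-52, L-78, and B-51 present → E-37 forms (R4).
E-37 present → F-77 forms (R5).
F-77: reached.
E-37: reached.
H-56: reached.
B-51: reached.
All 4 are reached.

4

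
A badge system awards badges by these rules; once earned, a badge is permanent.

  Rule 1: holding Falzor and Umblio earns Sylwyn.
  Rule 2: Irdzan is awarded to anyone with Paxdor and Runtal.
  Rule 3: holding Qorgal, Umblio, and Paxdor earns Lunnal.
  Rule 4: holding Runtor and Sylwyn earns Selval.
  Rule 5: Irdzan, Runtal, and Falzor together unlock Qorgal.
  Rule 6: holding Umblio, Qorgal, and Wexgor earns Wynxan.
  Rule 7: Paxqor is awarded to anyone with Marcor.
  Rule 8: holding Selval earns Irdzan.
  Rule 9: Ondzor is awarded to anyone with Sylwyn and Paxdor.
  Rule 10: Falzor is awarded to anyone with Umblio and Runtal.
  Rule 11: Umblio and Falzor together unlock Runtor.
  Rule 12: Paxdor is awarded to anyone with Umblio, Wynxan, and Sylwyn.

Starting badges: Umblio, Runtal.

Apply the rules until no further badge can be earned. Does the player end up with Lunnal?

Lunnal would need Qorgal, Umblio, and Paxdor (Rule 3), but Paxdor is never earned.

No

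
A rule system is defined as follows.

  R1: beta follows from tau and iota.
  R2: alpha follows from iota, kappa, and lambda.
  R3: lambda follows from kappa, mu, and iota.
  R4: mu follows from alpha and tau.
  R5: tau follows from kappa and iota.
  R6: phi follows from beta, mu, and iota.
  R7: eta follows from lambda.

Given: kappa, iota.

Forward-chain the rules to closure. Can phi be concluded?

phi would need beta, mu, and iota (R6), but mu is never established.

No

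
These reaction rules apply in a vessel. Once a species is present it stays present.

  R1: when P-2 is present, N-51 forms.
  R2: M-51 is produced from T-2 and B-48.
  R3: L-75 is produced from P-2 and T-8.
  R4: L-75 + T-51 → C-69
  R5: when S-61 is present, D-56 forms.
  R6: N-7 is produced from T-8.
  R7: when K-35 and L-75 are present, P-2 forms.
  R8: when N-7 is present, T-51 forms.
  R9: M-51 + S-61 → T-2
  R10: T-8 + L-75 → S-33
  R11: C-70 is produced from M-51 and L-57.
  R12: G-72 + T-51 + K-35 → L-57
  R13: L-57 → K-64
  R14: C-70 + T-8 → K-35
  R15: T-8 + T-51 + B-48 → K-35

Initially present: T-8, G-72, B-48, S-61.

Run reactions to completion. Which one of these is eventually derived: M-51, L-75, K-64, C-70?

T-8 present → N-7 forms (R6).
N-7 present → T-51 forms (R8).
T-8, T-51, and B-48 present → K-35 forms (R15).
G-72, T-51, and K-35 present → L-57 forms (R12).
L-57 present → K-64 forms (R13).
M-51 would need T-2 and B-48 (R2), but T-2 never forms. L-75 would need P-2 and T-8 (R3), but P-2 never forms. C-70 would need M-51 and L-57 (R11), but M-51 never forms.

K-64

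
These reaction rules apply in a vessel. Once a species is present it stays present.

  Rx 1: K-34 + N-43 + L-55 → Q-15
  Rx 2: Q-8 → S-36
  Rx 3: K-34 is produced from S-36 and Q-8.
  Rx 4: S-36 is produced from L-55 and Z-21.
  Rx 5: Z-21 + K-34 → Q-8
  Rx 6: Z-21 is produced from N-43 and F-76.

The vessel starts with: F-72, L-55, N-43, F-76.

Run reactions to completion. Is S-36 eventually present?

N-43 and F-76 present → Z-21 forms (Rx 6).
L-55 and Z-21 present → S-36 forms (Rx 4).

Yes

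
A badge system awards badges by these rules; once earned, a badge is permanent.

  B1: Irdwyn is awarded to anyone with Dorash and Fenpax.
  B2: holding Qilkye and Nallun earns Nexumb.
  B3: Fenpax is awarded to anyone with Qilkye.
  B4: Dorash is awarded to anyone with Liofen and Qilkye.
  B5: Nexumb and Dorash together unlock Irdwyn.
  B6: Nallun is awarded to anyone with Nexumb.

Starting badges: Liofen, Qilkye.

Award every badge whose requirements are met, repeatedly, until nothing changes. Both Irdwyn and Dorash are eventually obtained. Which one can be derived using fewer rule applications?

Dorash

Dorash: With Liofen and Qilkye, Dorash is earned (B4). [1 rule application]
Irdwyn: With Qilkye, Fenpax is earned (B3). With Liofen and Qilkye, Dorash is earned (B4). With Dorash and Fenpax, Irdwyn is earned (B1). [3 rule applications]
Dorash needs fewer.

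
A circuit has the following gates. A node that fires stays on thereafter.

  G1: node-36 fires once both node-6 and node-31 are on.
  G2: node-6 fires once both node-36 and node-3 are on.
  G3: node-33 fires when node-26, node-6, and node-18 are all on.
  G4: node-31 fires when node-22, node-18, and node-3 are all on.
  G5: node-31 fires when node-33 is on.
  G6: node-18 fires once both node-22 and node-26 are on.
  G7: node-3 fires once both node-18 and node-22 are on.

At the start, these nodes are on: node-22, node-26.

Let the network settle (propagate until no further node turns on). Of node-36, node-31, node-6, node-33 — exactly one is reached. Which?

G6: node-22 and node-26 on → node-18 on.
node-18 and node-22 are on, so node-3 fires (G7).
G4: node-22, node-18, and node-3 on → node-31 on.
node-6 would need node-36 and node-3 (G2), but node-36 never turns on. node-33 would need node-26, node-6, and node-18 (G3), but node-6 never turns on. node-36 would need node-6 and node-31 (G1), but node-6 never turns on.

node-31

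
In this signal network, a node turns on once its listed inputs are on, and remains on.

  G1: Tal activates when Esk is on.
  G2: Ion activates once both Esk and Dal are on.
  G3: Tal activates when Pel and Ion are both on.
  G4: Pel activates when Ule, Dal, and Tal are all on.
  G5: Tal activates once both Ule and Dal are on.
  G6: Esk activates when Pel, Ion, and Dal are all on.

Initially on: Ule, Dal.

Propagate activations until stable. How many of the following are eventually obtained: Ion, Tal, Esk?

1

G5: Ule and Dal on → Tal on.
Ion would need Esk and Dal (G2), but Esk never turns on.
Tal: reached.
Esk would need Pel, Ion, and Dal (G6), but Ion never turns on.
Reached: Tal — 1 of the 3.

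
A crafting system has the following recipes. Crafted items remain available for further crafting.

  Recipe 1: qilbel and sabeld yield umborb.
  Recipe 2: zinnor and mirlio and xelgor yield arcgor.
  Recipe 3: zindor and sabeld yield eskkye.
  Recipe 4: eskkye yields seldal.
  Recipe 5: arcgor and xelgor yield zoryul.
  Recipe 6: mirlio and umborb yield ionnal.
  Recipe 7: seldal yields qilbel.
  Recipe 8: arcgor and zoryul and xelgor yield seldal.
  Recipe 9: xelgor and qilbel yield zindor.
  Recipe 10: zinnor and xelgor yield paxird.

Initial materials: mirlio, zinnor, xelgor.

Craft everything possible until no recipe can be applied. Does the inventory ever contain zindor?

Yes

zinnor and mirlio and xelgor → arcgor (Recipe 2).
arcgor and xelgor → zoryul (Recipe 5).
Using Recipe 8, arcgor, zoryul, and xelgor make seldal.
Using Recipe 7, seldal makes qilbel.
Using Recipe 9, xelgor and qilbel make zindor.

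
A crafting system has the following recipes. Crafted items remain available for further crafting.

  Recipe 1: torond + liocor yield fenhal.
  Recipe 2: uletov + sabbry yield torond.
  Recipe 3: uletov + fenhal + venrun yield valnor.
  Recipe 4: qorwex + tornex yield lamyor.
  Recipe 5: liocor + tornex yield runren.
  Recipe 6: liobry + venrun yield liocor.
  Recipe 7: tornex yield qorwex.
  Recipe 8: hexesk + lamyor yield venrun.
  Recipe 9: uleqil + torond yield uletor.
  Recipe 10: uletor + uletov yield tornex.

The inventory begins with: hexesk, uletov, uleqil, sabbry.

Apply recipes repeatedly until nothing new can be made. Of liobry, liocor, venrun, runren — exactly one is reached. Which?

venrun

uletov + sabbry → torond (Recipe 2).
Using Recipe 9, uleqil and torond make uletor.
Using Recipe 10, uletor and uletov make tornex.
Using Recipe 7, tornex makes qorwex.
qorwex + tornex → lamyor (Recipe 4).
hexesk + lamyor → venrun (Recipe 8).
liocor would need liobry and venrun (Recipe 6), but liobry is never obtained. runren would need liocor and tornex (Recipe 5), but liocor is never obtained. No rule produces liobry, and it is not given.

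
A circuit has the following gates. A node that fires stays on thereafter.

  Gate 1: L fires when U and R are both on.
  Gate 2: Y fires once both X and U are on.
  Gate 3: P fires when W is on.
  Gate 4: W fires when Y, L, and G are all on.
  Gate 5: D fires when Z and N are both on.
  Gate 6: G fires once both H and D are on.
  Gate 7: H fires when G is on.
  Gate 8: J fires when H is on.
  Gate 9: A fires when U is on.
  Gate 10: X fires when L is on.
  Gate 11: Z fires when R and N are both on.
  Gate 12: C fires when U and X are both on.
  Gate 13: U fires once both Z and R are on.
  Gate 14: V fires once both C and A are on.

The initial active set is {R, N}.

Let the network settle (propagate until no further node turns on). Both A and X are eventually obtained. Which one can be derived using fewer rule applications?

A

A: Gate 11: R and N on → Z on. Gate 13: Z and R on → U on. U is on, so A fires (Gate 9). [3 rule applications]
X: Gate 11: R and N on → Z on. Z and R are on, so U fires (Gate 13). U and R are on, so L fires (Gate 1). Gate 10: L on → X on. [4 rule applications]
A needs fewer.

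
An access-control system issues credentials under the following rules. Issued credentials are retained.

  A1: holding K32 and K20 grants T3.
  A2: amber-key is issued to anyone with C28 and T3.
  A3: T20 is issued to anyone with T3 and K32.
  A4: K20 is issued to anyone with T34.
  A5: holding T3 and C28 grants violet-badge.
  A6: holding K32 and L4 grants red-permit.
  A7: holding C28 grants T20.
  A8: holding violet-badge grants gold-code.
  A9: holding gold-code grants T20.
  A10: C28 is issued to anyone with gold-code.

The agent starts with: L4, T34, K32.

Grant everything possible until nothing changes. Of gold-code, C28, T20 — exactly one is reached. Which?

T20

Holding T34 grants K20 (A4).
Holding K32 and K20 grants T3 (A1).
Holding T3 and K32 grants T20 (A3).
C28 would need gold-code (A10), but gold-code is never granted. gold-code would need violet-badge (A8), but violet-badge is never granted.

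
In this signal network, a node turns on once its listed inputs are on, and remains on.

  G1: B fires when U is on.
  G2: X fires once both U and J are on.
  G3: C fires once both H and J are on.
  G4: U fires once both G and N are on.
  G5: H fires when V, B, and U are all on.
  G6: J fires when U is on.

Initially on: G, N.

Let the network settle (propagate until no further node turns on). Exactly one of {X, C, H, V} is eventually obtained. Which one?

X

G4: G and N on → U on.
U is on, so J fires (G6).
U and J are on, so X fires (G2).
No rule produces V, and it is not given. H would need V, B, and U (G5), but V never turns on. C would need H and J (G3), but H never turns on.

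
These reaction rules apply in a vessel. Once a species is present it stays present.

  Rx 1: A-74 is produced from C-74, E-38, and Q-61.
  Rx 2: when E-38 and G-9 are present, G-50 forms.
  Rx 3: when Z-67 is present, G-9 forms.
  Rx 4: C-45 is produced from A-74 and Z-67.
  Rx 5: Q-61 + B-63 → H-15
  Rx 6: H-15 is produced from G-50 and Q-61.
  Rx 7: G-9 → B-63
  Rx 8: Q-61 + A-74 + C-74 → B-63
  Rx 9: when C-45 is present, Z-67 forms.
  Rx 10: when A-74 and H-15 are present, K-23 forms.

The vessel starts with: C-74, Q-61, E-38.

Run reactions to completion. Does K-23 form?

C-74, E-38, and Q-61 present → A-74 forms (Rx 1).
Q-61, A-74, and C-74 present → B-63 forms (Rx 8).
Q-61 and B-63 present → H-15 forms (Rx 5).
A-74 and H-15 present → K-23 forms (Rx 10).

Yes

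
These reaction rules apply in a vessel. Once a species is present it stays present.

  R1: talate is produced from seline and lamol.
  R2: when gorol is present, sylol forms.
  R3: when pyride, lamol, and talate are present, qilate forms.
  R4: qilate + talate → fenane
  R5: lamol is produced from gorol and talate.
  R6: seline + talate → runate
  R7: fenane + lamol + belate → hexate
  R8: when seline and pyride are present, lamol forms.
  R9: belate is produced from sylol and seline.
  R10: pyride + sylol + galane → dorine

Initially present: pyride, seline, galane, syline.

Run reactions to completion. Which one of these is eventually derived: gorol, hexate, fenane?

fenane

seline and pyride present → lamol forms (R8).
seline and lamol present → talate forms (R1).
pyride, lamol, and talate present → qilate forms (R3).
qilate and talate present → fenane forms (R4).
No rule produces gorol, and it is not given. hexate would need fenane, lamol, and belate (R7), but belate never forms.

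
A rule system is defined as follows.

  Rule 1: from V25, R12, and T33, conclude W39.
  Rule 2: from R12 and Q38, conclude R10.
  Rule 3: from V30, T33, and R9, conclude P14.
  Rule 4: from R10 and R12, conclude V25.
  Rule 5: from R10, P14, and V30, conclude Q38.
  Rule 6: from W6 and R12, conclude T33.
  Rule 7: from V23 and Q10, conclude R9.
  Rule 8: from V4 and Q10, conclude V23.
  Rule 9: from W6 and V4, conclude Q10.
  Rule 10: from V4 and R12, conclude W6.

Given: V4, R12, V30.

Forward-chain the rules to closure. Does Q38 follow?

Q38 would need R10, P14, and V30 (Rule 5), but R10 is never established.

No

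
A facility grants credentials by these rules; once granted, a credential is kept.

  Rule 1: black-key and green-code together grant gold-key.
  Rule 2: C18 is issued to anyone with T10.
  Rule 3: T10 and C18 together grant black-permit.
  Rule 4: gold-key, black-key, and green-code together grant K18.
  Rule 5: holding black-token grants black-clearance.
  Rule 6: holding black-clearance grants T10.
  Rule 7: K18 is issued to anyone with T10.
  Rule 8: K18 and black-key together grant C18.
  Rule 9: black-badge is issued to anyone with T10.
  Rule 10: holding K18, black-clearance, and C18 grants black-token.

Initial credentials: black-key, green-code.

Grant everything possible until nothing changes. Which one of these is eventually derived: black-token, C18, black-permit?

Holding black-key and green-code grants gold-key (Rule 1).
Holding gold-key, black-key, and green-code grants K18 (Rule 4).
Holding K18 and black-key grants C18 (Rule 8).
black-token would need K18, black-clearance, and C18 (Rule 10), but black-clearance is never granted. black-permit would need T10 and C18 (Rule 3), but T10 is never granted.

C18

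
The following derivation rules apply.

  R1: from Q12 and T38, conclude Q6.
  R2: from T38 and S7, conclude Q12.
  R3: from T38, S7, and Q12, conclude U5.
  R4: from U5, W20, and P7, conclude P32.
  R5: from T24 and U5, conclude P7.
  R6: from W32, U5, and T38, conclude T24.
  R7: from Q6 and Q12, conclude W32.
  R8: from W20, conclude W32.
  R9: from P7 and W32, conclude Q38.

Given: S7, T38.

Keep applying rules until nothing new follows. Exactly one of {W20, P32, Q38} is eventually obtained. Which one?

T38 and S7 hold, so Q12 follows (R2).
From T38, S7, and Q12, R3 gives U5.
From Q12 and T38, R1 gives Q6.
Q6 and Q12 hold, so W32 follows (R7).
From W32, U5, and T38, R6 gives T24.
From T24 and U5, R5 gives P7.
From P7 and W32, R9 gives Q38.
No rule produces W20, and it is not given. P32 would need U5, W20, and P7 (R4), but W20 is never established.

Q38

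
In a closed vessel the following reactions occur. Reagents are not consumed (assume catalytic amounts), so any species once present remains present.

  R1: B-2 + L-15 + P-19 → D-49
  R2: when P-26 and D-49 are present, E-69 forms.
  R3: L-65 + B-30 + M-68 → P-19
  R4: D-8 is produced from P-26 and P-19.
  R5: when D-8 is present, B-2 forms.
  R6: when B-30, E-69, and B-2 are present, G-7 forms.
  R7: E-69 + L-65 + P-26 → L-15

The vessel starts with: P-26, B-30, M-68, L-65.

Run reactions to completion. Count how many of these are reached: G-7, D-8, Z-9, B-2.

L-65, B-30, and M-68 present → P-19 forms (R3).
P-26 and P-19 present → D-8 forms (R4).
D-8 present → B-2 forms (R5).
G-7 would need B-30, E-69, and B-2 (R6), but E-69 never forms.
D-8: reached.
No rule produces Z-9, and it is not given.
B-2: reached.
Reached: D-8 and B-2 — 2 of the 4.

2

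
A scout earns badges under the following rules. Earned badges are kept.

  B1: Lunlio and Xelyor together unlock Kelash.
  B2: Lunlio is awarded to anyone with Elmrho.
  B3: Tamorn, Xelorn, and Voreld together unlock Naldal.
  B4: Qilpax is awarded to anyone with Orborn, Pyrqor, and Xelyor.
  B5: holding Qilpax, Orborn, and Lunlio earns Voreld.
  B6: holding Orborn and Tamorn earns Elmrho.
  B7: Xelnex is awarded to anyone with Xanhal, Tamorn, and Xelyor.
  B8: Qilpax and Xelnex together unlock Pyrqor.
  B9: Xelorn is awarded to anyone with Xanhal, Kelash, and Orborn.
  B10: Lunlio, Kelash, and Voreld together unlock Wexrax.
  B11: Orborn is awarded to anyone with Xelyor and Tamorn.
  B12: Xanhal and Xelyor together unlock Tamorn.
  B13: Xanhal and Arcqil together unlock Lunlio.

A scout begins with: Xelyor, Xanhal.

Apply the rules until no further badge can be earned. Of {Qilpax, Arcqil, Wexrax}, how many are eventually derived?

0

Qilpax would need Orborn, Pyrqor, and Xelyor (B4), but Pyrqor is never earned.
No rule produces Arcqil, and it is not given.
Wexrax would need Lunlio, Kelash, and Voreld (B10), but Voreld is never earned.
None of the 3 are reached.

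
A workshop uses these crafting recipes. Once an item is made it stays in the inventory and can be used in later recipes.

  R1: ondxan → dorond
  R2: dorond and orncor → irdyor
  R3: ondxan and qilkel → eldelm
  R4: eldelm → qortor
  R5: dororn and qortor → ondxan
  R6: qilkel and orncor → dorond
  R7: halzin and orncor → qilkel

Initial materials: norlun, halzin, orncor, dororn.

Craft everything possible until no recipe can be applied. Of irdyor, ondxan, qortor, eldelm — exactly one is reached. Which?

irdyor

Using R7, halzin and orncor make qilkel.
qilkel and orncor → dorond (R6).
dorond and orncor → irdyor (R2).
qortor would need eldelm (R4), but eldelm is never obtained. ondxan would need dororn and qortor (R5), but qortor is never obtained. eldelm would need ondxan and qilkel (R3), but ondxan is never obtained.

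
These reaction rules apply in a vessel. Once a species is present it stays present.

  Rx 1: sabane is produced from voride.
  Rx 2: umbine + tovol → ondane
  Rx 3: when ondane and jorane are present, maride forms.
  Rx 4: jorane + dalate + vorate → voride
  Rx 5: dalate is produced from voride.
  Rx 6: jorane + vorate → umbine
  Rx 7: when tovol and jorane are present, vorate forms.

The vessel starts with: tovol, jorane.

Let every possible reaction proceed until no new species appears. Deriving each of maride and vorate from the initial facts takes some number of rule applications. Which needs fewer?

vorate

vorate: tovol and jorane present → vorate forms (Rx 7). [1 rule application]
maride: tovol and jorane present → vorate forms (Rx 7). jorane and vorate present → umbine forms (Rx 6). umbine and tovol present → ondane forms (Rx 2). ondane and jorane present → maride forms (Rx 3). [4 rule applications]
vorate needs fewer.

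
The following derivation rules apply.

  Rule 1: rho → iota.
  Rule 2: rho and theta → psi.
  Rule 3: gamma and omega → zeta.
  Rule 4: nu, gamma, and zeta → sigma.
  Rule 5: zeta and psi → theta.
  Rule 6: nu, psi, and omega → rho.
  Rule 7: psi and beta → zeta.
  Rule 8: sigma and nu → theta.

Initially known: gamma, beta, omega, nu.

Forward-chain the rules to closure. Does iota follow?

No

iota would need rho (Rule 1), but rho is never established.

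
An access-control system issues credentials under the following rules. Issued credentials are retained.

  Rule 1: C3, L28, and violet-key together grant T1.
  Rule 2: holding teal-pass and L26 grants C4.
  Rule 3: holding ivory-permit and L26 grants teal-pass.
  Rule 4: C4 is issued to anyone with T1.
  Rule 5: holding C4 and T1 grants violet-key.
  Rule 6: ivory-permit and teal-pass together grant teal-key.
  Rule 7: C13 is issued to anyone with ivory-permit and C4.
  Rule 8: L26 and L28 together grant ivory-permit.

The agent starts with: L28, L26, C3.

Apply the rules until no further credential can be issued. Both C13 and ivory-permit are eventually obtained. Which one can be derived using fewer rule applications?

ivory-permit

ivory-permit: Holding L26 and L28 grants ivory-permit (Rule 8). [1 rule application]
C13: Holding L26 and L28 grants ivory-permit (Rule 8). Holding ivory-permit and L26 grants teal-pass (Rule 3). Holding teal-pass and L26 grants C4 (Rule 2). Holding ivory-permit and C4 grants C13 (Rule 7). [4 rule applications]
ivory-permit needs fewer.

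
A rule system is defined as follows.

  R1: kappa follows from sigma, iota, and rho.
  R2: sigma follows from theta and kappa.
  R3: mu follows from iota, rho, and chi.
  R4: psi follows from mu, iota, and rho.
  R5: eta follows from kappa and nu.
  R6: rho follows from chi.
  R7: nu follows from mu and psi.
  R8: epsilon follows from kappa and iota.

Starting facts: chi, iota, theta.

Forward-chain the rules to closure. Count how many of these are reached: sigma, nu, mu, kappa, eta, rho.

3

From chi, R6 gives rho.
From iota, rho, and chi, R3 gives mu.
mu, iota, and rho hold, so psi follows (R4).
From mu and psi, R7 gives nu.
sigma would need theta and kappa (R2), but kappa is never established.
nu: reached.
mu: reached.
kappa would need sigma, iota, and rho (R1), but sigma is never established.
eta would need kappa and nu (R5), but kappa is never established.
rho: reached.
Reached: nu, mu, and rho — 3 of the 6.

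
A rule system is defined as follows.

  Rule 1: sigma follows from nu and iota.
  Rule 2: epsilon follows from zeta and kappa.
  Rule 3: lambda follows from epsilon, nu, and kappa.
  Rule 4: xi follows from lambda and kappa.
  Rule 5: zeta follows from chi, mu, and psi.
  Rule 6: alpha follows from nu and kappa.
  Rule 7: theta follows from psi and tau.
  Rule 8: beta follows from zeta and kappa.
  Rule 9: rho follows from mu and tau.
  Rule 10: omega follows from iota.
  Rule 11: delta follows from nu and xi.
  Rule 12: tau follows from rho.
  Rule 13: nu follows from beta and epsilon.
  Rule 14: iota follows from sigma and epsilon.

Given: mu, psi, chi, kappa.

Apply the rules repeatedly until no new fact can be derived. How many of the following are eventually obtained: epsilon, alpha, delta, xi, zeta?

chi, mu, and psi hold, so zeta follows (Rule 5).
From zeta and kappa, Rule 8 gives beta.
zeta and kappa hold, so epsilon follows (Rule 2).
beta and epsilon hold, so nu follows (Rule 13).
From epsilon, nu, and kappa, Rule 3 gives lambda.
From nu and kappa, Rule 6 gives alpha.
From lambda and kappa, Rule 4 gives xi.
nu and xi hold, so delta follows (Rule 11).
epsilon: reached.
alpha: reached.
delta: reached.
xi: reached.
zeta: reached.
All 5 are reached.

5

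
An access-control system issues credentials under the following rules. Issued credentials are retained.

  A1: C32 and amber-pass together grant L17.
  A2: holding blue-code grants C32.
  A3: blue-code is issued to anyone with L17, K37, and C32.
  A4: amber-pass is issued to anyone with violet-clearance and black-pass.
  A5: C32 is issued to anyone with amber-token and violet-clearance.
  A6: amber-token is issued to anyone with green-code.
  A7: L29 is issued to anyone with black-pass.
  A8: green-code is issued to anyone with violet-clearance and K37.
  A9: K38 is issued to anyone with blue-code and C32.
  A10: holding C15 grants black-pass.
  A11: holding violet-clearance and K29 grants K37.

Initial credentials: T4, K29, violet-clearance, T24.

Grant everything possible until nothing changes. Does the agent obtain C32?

Yes

Holding violet-clearance and K29 grants K37 (A11).
Holding violet-clearance and K37 grants green-code (A8).
Holding green-code grants amber-token (A6).
Holding amber-token and violet-clearance grants C32 (A5).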